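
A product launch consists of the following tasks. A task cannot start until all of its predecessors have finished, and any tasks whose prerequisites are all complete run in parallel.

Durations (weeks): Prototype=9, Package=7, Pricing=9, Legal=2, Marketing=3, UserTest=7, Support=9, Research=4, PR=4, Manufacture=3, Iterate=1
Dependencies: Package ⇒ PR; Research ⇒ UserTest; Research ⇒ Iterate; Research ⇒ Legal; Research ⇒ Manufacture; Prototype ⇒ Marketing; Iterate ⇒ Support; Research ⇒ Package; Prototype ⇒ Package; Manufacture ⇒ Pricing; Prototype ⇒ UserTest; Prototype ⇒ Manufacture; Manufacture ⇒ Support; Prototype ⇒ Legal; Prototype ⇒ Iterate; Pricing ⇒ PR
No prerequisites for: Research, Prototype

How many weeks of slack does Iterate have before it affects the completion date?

Prototype→Manufacture→Pricing→PR = 9+3+9+4 = 25 sets the makespan at 25 weeks.
The longest chain containing Iterate totals 19 weeks.
So Iterate can slip 16 − 10 = 6 weeks.

6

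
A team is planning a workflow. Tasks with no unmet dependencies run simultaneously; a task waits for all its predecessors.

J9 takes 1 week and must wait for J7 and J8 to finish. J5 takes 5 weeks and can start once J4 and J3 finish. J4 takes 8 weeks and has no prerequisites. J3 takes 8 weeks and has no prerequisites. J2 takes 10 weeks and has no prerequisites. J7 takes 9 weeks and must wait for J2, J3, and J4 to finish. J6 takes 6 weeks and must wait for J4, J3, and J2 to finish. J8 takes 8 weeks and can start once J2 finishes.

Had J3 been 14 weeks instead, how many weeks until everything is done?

Baseline: J2→J7→J9 = 10+9+1 = 20 → 20 weeks.
J3 has 2 weeks of float (longest path through it is 18).
The binding chain switches to J3→J7→J9 = 14+9+1 = 24; finish 24 weeks.

24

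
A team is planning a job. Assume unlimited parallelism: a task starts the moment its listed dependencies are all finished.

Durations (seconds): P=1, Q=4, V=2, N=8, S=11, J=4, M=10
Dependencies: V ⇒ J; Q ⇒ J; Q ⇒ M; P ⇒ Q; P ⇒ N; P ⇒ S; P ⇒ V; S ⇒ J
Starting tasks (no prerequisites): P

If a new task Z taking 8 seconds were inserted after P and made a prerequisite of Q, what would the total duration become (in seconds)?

Originally the schedule takes 16 seconds.
With Z inserted, Q now waits for max(P, Z).
New critical path: P→Z→Q→M = 1+8+4+10 = 23 ⇒ 23 seconds.

23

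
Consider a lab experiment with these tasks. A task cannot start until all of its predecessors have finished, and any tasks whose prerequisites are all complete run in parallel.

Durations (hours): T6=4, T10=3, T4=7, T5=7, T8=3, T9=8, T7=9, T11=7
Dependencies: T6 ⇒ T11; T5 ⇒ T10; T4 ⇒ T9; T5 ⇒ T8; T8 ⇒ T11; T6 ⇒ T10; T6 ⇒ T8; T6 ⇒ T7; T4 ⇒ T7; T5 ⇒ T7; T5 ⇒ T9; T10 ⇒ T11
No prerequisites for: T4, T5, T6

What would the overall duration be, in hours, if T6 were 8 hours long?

18

Actual critical path: T5→T8→T11 = 7+3+7 = 17 ⇒ 17 hours.
T6 has 3 hours of float (longest path through it is 14).
The binding chain switches to T6→T8→T11 = 8+3+7 = 18; finish 18 hours.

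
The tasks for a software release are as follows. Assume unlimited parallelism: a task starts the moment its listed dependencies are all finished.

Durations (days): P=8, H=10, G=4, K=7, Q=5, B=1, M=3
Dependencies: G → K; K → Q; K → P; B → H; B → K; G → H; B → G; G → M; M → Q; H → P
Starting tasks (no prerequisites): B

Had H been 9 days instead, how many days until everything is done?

Baseline: B→G→H→P = 1+4+10+8 = 23 → 23 days.
Since H is critical, the -1 change carries straight to that chain (now 22 days).
No other chain overtakes it, so the finish is 22 days.

22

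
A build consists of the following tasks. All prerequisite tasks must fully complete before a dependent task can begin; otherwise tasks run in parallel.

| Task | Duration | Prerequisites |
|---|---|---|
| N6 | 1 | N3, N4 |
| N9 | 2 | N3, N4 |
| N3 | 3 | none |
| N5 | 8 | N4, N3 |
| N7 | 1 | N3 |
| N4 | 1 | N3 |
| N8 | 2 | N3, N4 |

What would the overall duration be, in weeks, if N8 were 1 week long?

Actual critical path: N3→N4→N5 = 3+1+8 = 12 ⇒ 12 weeks.
N8 has 6 weeks of float (longest path through it is 6).
That remains the longest chain; total 12 weeks.

12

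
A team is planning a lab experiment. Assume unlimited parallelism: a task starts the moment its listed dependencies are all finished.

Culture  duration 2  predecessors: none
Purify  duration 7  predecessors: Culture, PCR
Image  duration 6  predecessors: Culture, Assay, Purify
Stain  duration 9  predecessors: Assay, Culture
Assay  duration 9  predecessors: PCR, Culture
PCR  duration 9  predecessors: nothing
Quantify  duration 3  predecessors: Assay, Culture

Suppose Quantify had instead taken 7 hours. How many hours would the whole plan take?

Baseline: PCR→Assay→Stain = 9+9+9 = 27 → 27 hours.
Quantify is off the critical path — its longest chain is 21 hours, giving 6 of slack.
No other chain overtakes it, so the finish is 27 hours.

27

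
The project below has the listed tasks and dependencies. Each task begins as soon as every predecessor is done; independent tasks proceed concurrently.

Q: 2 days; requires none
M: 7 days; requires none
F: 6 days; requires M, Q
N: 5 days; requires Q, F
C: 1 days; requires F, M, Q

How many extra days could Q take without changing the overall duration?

M→F→N = 7+6+5 = 18 sets the makespan at 18 days.
Longest path through Q: 13 days (earliest finish 2, latest finish 7).
Float = 18 − 13 = 5.

5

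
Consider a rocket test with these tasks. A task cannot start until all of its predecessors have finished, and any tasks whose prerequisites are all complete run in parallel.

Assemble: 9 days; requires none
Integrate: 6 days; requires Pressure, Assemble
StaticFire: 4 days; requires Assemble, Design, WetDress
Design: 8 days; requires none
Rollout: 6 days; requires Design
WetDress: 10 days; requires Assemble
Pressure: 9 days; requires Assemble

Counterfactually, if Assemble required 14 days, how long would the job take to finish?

29

As given, the longest chain is Assemble→Pressure→Integrate = 9+9+6 = 24, so the finish is 24 days.
Assemble lies on that path, so at 14 days the path becomes 29 days.
The critical path is still Assemble→Pressure→Integrate; finish is now 29 days.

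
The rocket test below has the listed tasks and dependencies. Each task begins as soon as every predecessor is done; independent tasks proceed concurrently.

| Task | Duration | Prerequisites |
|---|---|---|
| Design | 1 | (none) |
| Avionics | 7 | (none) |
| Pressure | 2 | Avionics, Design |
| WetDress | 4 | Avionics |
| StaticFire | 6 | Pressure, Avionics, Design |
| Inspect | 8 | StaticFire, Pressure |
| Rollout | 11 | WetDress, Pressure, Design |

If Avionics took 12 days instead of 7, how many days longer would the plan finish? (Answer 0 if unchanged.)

As given, the longest chain is Avionics→Pressure→StaticFire→Inspect = 7+2+6+8 = 23, so the finish is 23 days.
Avionics is on the critical path; changing it to 12 makes that path 28 days.
That remains the longest chain; total 28 days.
Change in finish: 28 − 23 = +5 days.

5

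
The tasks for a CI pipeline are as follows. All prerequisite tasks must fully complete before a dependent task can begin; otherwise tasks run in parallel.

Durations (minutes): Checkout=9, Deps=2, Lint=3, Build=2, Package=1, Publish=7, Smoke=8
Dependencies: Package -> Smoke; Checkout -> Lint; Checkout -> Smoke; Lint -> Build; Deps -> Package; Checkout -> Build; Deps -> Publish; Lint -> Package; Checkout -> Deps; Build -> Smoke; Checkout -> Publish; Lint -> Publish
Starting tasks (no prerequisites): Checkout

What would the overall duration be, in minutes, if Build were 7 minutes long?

27

Baseline: Checkout→Lint→Build→Smoke = 9+3+2+8 = 22 → 22 minutes.
Build lies on that path, so at 7 minutes the path becomes 27 minutes.
No other chain overtakes it, so the finish is 27 minutes.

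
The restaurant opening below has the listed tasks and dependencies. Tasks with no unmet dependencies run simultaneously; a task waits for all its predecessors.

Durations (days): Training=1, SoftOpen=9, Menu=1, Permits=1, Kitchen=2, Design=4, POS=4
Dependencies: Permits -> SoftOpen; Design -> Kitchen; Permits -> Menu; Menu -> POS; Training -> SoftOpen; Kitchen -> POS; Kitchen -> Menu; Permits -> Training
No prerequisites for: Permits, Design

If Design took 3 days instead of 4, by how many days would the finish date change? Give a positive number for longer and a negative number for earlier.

Actual critical path: Design→Kitchen→Menu→POS = 4+2+1+4 = 11 ⇒ 11 days.
Since Design is critical, the -1 change carries straight to that chain (now 10 days).
The binding chain switches to Permits→Training→SoftOpen = 1+1+9 = 11; finish 11 days.
Change in finish: 11 − 11 = +0 days.

0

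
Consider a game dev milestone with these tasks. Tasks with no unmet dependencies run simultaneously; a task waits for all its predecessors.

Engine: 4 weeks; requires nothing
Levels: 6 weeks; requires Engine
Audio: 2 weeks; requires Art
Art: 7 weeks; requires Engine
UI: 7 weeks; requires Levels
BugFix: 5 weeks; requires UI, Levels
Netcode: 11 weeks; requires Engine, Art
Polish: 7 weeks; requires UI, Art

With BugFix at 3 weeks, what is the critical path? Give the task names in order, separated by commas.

Baseline: Engine→Levels→UI→Polish = 4+6+7+7 = 24 → 24 weeks.
BugFix is off the critical path — its longest chain is 22 weeks, giving 2 of slack.
That remains the longest chain; total 24 weeks.

Engine, Levels, UI, Polish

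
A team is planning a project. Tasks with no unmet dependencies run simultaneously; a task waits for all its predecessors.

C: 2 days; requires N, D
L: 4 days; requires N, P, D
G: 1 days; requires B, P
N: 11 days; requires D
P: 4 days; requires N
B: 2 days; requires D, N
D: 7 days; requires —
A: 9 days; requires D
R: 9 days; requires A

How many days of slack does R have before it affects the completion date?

D→N→P→L = 7+11+4+4 = 26 sets the makespan at 26 days.
R finishes as early as 25 and must finish by 26.
Float = 26 − 25 = 1.

1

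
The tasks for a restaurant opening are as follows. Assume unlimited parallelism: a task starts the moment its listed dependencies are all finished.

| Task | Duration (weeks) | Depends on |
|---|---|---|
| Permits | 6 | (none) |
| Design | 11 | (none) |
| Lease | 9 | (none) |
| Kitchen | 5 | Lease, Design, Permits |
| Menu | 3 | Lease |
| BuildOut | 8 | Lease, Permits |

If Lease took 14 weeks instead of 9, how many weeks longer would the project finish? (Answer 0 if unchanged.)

5

Actual critical path: Lease→BuildOut = 9+8 = 17 ⇒ 17 weeks.
Since Lease is critical, the +5 change carries straight to that chain (now 22 weeks).
That remains the longest chain; total 22 weeks.
Change in finish: 22 − 17 = +5 weeks.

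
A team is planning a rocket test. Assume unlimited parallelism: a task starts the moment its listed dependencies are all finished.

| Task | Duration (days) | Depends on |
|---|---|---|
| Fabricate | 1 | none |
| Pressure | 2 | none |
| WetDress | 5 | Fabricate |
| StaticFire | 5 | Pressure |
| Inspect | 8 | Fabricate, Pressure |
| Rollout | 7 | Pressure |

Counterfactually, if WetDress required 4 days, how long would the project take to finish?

Actual critical path: Pressure→Inspect = 2+8 = 10 ⇒ 10 days.
The longest path through WetDress is only 6 days, so WetDress has float 4.
The critical path is still Pressure→Inspect; finish is now 10 days.

10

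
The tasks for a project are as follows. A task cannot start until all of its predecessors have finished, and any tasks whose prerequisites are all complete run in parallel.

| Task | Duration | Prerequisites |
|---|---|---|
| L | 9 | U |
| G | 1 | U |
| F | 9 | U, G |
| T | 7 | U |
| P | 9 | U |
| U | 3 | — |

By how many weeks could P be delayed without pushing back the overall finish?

U→G→F = 3+1+9 = 13 sets the makespan at 13 weeks.
Longest path through P: 12 weeks (earliest finish 12, latest finish 13).
So P can slip 13 − 12 = 1 week.

1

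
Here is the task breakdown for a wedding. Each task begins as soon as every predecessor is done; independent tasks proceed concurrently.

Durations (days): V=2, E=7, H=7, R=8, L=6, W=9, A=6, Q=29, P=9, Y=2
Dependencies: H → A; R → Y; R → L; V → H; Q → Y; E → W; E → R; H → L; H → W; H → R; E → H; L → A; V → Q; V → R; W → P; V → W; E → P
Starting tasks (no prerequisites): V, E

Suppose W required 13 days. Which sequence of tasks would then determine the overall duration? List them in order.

Critical path before the change: E→H→R→L→A = 7+7+8+6+6 = 34 giving 34 days.
W is off the critical path — its longest chain is 32 days, giving 2 of slack.
The binding chain switches to E→H→W→P = 7+7+13+9 = 36; finish 36 days.

E, H, W, P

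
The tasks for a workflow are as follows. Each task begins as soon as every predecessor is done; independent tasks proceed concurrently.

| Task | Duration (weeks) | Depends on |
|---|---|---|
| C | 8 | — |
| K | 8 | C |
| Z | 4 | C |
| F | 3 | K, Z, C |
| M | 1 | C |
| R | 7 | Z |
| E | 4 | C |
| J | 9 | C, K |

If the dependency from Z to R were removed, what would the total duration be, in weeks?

25

With the dependency in place, C→K→J = 8+8+9 = 25 sets the finish at 25 weeks.
Without Z→R, R's earliest start moves from 12 to 0.
New critical path: C→K→J = 8+8+9 = 25 ⇒ 25 weeks.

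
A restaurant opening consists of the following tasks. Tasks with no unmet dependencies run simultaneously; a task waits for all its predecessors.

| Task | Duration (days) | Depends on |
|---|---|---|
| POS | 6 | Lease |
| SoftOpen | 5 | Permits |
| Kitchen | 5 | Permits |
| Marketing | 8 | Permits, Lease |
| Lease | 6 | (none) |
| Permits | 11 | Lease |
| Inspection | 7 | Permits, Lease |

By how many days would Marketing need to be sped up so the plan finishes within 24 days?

Current finish: 25 days; target: 24.
Marketing is on every critical path, so each day cut from Marketing cuts the finish by one (this holds down to a finish of 24).
Need 25 − 24 = 1 day off Marketing → Marketing becomes 7 days, finish becomes 24.

1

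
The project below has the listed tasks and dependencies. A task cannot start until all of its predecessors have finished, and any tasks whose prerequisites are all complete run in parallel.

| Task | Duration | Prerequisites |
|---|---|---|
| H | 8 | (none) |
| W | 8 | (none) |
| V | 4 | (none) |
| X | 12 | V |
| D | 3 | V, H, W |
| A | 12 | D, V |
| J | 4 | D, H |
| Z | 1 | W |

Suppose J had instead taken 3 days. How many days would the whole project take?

23

As given, the longest chain is H→D→A = 8+3+12 = 23, so the finish is 23 days.
The longest path through J is only 15 days, so J has float 8.
The critical path is still H→D→A; finish is now 23 days.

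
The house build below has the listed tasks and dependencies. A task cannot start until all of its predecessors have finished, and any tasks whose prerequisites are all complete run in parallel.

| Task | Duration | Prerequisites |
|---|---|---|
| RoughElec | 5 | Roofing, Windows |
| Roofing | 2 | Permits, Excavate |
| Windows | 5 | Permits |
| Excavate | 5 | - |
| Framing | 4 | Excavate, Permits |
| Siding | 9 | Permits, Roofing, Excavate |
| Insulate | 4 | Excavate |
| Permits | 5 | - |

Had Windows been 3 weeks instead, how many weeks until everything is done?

16

Actual critical path: Permits→Roofing→Siding = 5+2+9 = 16 ⇒ 16 weeks.
The longest path through Windows is only 15 weeks, so Windows has float 1.
No other chain overtakes it, so the finish is 16 weeks.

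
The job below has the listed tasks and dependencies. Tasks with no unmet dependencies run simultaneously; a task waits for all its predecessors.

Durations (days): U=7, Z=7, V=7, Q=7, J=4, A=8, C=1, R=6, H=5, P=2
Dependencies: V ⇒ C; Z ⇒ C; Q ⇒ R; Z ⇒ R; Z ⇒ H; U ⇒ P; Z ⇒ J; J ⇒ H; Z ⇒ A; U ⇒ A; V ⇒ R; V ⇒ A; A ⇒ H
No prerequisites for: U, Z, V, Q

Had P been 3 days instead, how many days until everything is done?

20

As given, the longest chain is U→A→H = 7+8+5 = 20, so the finish is 20 days.
P has 11 days of float (longest path through it is 9).
No other chain overtakes it, so the finish is 20 days.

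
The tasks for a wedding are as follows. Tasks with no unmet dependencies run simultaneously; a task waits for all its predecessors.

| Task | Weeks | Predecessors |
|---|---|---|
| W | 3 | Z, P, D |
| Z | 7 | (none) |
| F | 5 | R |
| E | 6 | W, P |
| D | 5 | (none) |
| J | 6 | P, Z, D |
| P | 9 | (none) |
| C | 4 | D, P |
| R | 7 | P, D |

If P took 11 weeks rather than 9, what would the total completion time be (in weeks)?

Actual critical path: P→R→F = 9+7+5 = 21 ⇒ 21 weeks.
P lies on that path, so at 11 weeks the path becomes 23 weeks.
The critical path is still P→R→F; finish is now 23 weeks.

23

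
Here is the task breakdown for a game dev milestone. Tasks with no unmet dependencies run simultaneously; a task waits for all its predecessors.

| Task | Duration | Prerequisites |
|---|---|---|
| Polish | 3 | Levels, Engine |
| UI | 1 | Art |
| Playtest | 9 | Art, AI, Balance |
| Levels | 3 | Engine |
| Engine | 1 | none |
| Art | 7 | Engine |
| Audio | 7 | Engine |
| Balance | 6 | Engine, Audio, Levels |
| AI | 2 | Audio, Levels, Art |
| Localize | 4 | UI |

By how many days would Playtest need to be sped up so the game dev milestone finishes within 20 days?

3

Current finish: 23 days; target: 20.
Playtest is on every critical path, so each day cut from Playtest cuts the finish by one (this holds down to a finish of 15).
Need 23 − 20 = 3 days off Playtest → Playtest becomes 6 days, finish becomes 20.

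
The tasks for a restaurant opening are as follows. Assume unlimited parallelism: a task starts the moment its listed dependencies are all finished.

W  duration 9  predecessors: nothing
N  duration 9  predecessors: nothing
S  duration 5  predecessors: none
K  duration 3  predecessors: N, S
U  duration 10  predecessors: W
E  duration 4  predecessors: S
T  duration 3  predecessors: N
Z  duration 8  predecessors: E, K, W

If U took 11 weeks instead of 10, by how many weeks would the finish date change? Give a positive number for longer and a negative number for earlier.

0

Actual critical path: N→K→Z = 9+3+8 = 20 ⇒ 20 weeks.
U has 1 week of float (longest path through it is 19).
The binding chain switches to W→U = 9+11 = 20; finish 20 weeks.
Change in finish: 20 − 20 = +0 weeks.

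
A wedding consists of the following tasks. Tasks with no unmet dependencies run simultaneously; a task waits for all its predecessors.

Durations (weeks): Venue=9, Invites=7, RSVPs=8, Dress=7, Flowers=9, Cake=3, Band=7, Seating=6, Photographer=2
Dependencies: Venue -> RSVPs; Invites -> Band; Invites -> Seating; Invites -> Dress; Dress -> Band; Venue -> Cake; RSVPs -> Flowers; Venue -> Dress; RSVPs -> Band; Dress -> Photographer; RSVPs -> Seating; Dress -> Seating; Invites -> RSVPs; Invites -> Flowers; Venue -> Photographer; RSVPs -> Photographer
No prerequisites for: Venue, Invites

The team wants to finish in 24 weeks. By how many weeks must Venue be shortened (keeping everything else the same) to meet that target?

2

Current finish: 26 weeks; target: 24.
Venue is on every critical path, so each week cut from Venue cuts the finish by one (this holds down to a finish of 24).
Need 26 − 24 = 2 weeks off Venue → Venue becomes 7 weeks, finish becomes 24.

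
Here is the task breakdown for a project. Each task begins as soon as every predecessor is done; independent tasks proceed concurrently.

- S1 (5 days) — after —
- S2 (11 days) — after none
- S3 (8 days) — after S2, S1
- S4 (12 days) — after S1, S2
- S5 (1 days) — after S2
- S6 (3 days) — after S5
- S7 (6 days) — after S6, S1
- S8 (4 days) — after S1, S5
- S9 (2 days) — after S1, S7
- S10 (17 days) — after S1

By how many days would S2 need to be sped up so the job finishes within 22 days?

Current finish: 23 days; target: 22.
S2 is on every critical path, so each day cut from S2 cuts the finish by one (this holds down to a finish of 22).
Need 23 − 22 = 1 day off S2 → S2 becomes 10 days, finish becomes 22.

1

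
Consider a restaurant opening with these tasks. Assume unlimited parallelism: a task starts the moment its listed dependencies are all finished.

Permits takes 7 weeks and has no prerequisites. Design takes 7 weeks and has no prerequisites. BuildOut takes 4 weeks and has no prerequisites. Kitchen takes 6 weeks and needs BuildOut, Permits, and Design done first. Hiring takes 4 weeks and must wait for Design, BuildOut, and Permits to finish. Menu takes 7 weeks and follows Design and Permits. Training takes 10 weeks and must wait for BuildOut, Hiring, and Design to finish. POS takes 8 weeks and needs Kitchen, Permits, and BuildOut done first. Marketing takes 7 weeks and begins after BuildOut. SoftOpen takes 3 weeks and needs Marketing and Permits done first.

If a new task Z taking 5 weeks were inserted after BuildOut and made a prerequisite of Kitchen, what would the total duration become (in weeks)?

23

Originally the job takes 21 weeks.
With Z inserted, Kitchen now waits for max(BuildOut, Permits, Design, Z).
New critical path: BuildOut→Z→Kitchen→POS = 4+5+6+8 = 23 ⇒ 23 weeks.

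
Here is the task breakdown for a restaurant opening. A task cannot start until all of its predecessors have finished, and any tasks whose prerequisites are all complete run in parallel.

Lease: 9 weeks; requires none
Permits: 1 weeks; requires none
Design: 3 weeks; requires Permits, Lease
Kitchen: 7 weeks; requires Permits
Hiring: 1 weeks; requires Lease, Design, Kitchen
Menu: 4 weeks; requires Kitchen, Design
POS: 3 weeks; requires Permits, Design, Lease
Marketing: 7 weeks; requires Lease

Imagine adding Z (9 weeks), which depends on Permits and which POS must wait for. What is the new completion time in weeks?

Originally the job takes 16 weeks.
With Z inserted, POS now waits for max(Permits, Design, Lease, Z).
New critical path: Lease→Design→Menu = 9+3+4 = 16 ⇒ 16 weeks.

16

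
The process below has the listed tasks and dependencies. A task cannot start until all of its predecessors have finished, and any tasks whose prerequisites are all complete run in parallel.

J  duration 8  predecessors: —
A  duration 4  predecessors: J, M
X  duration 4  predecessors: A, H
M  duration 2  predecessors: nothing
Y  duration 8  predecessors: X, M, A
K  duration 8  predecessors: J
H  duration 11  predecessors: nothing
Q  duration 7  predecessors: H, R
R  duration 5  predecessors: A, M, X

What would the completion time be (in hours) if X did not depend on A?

Original critical path: J→A→X→R→Q = 8+4+4+5+7 = 28 ⇒ 28 hours.
Without A→X, X's earliest start moves from 12 to 11.
New critical path: H→X→R→Q = 11+4+5+7 = 27 ⇒ 27 hours.

27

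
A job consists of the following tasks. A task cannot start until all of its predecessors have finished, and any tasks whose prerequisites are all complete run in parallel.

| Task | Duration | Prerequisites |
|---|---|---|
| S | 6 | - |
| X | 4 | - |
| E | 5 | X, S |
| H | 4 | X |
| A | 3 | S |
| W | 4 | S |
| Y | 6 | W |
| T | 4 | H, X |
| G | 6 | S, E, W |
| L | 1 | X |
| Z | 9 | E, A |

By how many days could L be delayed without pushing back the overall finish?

The longest chain is S→E→Z = 6+5+9 = 20; overall finish 20 days.
The longest chain containing L totals 5 days.
So L can slip 20 − 5 = 15 days.

15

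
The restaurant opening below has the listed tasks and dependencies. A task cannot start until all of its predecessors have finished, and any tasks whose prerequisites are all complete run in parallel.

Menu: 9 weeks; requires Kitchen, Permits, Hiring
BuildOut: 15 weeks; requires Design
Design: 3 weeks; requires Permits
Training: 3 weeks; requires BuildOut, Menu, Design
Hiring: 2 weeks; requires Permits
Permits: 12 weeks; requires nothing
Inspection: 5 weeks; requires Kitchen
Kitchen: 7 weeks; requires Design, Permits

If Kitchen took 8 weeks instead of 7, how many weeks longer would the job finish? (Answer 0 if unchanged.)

1

Critical path before the change: Permits→Design→Kitchen→Menu→Training = 12+3+7+9+3 = 34 giving 34 weeks.
Kitchen lies on that path, so at 8 weeks the path becomes 35 weeks.
The critical path is still Permits→Design→Kitchen→Menu→Training; finish is now 35 weeks.
Change in finish: 35 − 34 = +1 weeks.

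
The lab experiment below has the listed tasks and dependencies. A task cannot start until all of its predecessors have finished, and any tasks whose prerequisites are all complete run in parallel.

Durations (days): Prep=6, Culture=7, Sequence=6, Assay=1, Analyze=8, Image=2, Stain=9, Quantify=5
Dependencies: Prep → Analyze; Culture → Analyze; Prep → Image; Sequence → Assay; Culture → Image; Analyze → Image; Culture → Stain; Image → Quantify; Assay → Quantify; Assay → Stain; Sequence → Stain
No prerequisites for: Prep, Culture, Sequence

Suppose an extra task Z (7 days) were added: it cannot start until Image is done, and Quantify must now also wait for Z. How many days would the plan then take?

29

Originally the plan takes 22 days.
With Z inserted, Quantify now waits for max(Image, Assay, Z).
New critical path: Culture→Analyze→Image→Z→Quantify = 7+8+2+7+5 = 29 ⇒ 29 days.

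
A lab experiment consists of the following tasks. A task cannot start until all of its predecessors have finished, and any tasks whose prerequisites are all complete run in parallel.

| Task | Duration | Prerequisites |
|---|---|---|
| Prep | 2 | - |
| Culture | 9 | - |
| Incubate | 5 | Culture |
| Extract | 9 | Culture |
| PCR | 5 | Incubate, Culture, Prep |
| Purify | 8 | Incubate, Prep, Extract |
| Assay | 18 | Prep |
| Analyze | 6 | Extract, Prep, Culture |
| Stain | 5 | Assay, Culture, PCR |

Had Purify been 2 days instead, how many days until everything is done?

The binding path is Culture→Extract→Purify = 9+9+8 = 26; finish at 26 days.
Purify lies on that path, so at 2 days the path becomes 20 days.
Now Prep→Assay→Stain = 2+18+5 = 25 is longest, so the finish becomes 25 days.

25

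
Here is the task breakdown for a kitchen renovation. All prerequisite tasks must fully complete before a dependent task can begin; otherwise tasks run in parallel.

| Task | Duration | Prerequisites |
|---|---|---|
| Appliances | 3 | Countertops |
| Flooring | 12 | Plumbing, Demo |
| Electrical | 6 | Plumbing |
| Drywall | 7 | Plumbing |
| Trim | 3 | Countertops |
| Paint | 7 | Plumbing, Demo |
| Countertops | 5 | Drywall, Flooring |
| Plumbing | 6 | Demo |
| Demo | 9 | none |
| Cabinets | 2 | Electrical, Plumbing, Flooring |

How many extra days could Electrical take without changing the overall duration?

Demo→Plumbing→Flooring→Countertops→Appliances = 9+6+12+5+3 = 35 sets the makespan at 35 days.
Electrical finishes as early as 21 and must finish by 33.
Slack of Electrical = 27 − 15 = 12 days.

12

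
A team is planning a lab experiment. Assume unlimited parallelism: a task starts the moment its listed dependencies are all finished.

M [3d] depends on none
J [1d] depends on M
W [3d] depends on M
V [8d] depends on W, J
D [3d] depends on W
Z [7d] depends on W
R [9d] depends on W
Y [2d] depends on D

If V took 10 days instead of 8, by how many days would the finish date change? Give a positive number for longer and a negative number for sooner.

1

Baseline: M→W→R = 3+3+9 = 15 → 15 days.
V has 1 day of float (longest path through it is 14).
The binding chain switches to M→W→V = 3+3+10 = 16; finish 16 days.
Change in finish: 16 − 15 = +1 days.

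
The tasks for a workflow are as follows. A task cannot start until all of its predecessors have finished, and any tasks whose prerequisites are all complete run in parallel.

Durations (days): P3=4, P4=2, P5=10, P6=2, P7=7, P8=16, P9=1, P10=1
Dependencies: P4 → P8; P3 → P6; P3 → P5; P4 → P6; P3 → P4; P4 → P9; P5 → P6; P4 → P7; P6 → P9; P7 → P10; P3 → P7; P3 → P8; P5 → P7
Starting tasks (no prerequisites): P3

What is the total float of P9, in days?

5

The longest chain is P3→P4→P8 = 4+2+16 = 22; overall finish 22 days.
P9 finishes as early as 17 and must finish by 22.
Float = 22 − 17 = 5.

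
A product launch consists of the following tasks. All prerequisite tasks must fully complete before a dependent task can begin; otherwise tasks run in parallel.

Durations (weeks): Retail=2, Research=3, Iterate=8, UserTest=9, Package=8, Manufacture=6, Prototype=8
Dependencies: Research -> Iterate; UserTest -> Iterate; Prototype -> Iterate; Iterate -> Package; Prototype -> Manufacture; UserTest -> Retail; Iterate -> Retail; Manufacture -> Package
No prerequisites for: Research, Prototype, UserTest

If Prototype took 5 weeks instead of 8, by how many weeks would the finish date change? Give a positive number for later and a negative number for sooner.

As given, the longest chain is UserTest→Iterate→Package = 9+8+8 = 25, so the finish is 25 weeks.
Prototype is off the critical path — its longest chain is 24 weeks, giving 1 of slack.
That remains the longest chain; total 25 weeks.
Change in finish: 25 − 25 = +0 weeks.

0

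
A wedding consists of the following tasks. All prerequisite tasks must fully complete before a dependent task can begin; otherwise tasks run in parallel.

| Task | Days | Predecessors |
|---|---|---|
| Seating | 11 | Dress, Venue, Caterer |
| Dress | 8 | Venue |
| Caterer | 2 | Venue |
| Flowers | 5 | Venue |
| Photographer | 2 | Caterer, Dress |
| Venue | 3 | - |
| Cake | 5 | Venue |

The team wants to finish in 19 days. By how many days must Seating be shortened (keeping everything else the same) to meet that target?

3

Current finish: 22 days; target: 19.
Seating is on every critical path, so each day cut from Seating cuts the finish by one (this holds down to a finish of 13).
Need 22 − 19 = 3 days off Seating → Seating becomes 8 days, finish becomes 19.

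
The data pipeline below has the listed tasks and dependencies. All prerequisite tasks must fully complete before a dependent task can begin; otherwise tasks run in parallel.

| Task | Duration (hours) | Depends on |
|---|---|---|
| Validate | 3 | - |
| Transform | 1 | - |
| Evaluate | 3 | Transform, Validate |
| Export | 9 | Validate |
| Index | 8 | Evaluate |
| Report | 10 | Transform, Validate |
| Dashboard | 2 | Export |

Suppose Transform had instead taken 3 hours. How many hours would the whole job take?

The binding path is Validate→Evaluate→Index = 3+3+8 = 14; finish at 14 hours.
Transform is off the critical path — its longest chain is 12 hours, giving 2 of slack.
No other chain overtakes it, so the finish is 14 hours.

14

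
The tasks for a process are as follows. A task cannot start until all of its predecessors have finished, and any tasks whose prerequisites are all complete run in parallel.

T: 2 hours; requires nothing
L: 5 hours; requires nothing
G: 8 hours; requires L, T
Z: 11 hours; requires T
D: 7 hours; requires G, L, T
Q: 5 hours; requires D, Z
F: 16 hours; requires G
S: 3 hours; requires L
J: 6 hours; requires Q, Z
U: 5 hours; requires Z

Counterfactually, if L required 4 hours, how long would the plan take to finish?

30

Baseline: L→G→D→Q→J = 5+8+7+5+6 = 31 → 31 hours.
L is on the critical path; changing it to 4 makes that path 30 hours.
That remains the longest chain; total 30 hours.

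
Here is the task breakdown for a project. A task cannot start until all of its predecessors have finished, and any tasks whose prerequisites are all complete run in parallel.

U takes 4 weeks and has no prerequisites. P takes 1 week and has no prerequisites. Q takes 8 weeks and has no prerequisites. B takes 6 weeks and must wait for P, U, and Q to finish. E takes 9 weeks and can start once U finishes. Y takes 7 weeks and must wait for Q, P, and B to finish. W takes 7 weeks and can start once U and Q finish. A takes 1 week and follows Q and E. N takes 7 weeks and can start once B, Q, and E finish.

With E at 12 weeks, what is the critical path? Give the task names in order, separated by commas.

U, E, N

Critical path before the change: Q→B→Y = 8+6+7 = 21 giving 21 weeks.
E is off the critical path — its longest chain is 20 weeks, giving 1 of slack.
Now U→E→N = 4+12+7 = 23 is longest, so the finish becomes 23 weeks.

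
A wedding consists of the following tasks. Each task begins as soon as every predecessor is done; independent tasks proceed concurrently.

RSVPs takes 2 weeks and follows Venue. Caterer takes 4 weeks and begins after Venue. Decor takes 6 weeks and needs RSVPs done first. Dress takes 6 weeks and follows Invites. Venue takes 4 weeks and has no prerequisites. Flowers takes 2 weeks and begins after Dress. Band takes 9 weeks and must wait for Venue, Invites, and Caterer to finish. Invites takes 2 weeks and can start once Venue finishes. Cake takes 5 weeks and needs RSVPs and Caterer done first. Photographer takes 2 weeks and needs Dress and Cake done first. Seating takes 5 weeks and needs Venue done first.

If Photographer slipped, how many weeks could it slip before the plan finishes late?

2

Venue→Caterer→Band = 4+4+9 = 17 sets the makespan at 17 weeks.
Photographer finishes as early as 15 and must finish by 17.
Slack of Photographer = 15 − 13 = 2 weeks.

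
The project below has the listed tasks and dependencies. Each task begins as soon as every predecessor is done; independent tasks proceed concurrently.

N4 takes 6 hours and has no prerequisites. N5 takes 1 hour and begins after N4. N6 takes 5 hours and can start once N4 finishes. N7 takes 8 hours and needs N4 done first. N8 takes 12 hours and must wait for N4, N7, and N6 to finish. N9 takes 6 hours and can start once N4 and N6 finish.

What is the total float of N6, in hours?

N4→N7→N8 = 6+8+12 = 26 sets the makespan at 26 hours.
The longest chain containing N6 totals 23 hours.
So N6 can slip 14 − 11 = 3 hours.

3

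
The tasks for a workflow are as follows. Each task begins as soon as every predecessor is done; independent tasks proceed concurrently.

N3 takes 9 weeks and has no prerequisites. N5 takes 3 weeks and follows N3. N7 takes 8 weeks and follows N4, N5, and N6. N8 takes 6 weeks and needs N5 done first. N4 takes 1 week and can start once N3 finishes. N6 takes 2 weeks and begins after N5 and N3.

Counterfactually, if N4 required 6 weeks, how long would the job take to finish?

Baseline: N3→N5→N6→N7 = 9+3+2+8 = 22 → 22 weeks.
N4 has 4 weeks of float (longest path through it is 18).
Now N3→N4→N7 = 9+6+8 = 23 is longest, so the finish becomes 23 weeks.

23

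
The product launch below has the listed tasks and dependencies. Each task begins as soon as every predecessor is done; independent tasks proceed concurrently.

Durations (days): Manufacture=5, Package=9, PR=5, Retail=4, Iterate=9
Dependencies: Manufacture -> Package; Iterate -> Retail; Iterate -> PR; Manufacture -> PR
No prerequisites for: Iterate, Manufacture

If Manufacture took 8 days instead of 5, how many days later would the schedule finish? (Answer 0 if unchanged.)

As given, the longest chain is Manufacture→Package = 5+9 = 14, so the finish is 14 days.
Manufacture is on the critical path; changing it to 8 makes that path 17 days.
The critical path is still Manufacture→Package; finish is now 17 days.
Change in finish: 17 − 14 = +3 days.

3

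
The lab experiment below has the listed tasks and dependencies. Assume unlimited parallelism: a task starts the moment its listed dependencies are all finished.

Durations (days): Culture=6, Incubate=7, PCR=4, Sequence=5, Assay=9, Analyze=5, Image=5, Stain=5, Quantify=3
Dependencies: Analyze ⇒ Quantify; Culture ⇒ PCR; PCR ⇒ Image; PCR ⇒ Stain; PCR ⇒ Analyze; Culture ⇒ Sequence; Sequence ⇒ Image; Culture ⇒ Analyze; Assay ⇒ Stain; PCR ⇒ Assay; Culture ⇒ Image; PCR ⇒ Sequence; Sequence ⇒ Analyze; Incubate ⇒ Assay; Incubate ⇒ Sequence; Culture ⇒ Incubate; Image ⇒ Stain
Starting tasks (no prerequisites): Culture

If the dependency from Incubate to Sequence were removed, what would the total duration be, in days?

With the dependency in place, Culture→Incubate→Sequence→Image→Stain = 6+7+5+5+5 = 28 sets the finish at 28 days.
Without Incubate→Sequence, Sequence's earliest start moves from 13 to 10.
After: Culture→Incubate→Assay→Stain = 6+7+9+5 = 27 → 27 days.

27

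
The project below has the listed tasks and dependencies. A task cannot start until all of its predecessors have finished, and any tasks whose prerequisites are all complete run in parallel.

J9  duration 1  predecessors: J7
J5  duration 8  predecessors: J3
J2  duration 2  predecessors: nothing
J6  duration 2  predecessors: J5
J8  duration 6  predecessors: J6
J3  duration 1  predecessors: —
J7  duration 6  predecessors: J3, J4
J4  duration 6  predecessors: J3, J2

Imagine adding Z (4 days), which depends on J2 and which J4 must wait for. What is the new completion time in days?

Originally the project takes 17 days.
With Z inserted, J4 now waits for max(J3, J2, Z).
New critical path: J2→Z→J4→J7→J9 = 2+4+6+6+1 = 19 ⇒ 19 days.

19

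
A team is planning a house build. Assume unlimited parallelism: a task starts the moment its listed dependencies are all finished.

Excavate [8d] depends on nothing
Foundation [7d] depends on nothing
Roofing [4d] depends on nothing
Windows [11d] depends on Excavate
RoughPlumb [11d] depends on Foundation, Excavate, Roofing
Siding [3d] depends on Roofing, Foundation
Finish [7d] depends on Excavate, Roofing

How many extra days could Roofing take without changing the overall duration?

4

Critical path: Excavate→Windows = 8+11 = 19, so the finish is 19 days.
Longest path through Roofing: 15 days (earliest finish 4, latest finish 8).
Float = 19 − 15 = 4.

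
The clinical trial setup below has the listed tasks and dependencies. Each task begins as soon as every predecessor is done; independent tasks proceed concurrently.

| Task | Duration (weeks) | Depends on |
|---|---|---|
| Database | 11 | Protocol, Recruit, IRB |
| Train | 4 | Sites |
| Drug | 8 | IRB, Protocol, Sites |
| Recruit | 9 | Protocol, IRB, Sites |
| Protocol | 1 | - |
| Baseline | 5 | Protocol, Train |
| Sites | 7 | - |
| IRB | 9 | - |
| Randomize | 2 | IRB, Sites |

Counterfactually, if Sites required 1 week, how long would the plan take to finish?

29

Actual critical path: IRB→Recruit→Database = 9+9+11 = 29 ⇒ 29 weeks.
The longest path through Sites is only 27 weeks, so Sites has float 2.
The critical path is still IRB→Recruit→Database; finish is now 29 weeks.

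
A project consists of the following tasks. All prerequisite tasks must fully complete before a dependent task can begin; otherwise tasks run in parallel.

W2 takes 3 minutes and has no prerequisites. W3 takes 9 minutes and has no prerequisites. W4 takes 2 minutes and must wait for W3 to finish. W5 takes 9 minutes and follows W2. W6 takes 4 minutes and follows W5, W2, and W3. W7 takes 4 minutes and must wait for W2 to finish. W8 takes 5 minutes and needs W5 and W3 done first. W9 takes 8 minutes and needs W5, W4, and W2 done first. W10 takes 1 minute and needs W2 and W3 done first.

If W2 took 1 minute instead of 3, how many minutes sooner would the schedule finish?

1

As given, the longest chain is W2→W5→W9 = 3+9+8 = 20, so the finish is 20 minutes.
Since W2 is critical, the -2 change carries straight to that chain (now 18 minutes).
The binding chain switches to W3→W4→W9 = 9+2+8 = 19; finish 19 minutes.
Change in finish: 19 − 20 = -1 minutes.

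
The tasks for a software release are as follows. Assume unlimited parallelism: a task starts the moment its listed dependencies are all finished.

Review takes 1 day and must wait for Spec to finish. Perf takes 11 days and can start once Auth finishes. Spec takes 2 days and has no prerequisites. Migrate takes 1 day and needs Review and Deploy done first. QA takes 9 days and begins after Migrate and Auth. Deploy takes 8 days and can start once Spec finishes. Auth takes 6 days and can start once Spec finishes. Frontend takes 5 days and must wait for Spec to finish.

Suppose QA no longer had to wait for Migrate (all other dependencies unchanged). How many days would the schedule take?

With the dependency in place, Spec→Deploy→Migrate→QA = 2+8+1+9 = 20 sets the finish at 20 days.
Without Migrate→QA, QA's earliest start moves from 11 to 8.
The longest chain is now Spec→Auth→Perf = 2+6+11 = 19, so the schedule takes 19 days.

19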